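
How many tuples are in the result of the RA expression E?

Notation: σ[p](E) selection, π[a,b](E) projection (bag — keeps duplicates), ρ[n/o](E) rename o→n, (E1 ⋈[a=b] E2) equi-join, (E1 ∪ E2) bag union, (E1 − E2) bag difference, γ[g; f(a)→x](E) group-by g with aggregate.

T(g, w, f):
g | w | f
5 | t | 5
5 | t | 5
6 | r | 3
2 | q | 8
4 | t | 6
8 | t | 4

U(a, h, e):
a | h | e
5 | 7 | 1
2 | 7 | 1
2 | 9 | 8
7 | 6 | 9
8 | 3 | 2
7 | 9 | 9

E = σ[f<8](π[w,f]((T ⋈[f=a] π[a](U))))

Subexpression sizes:
  T → 6
  U → 6
  π[a](U) → 6
  (T ⋈[f=a] π[a](U)) → 3
  π[w,f]((T ⋈[f=a] π[a](U))) → 3
  σ[f<8](π[w,f]((T ⋈[f=a] π[a](U)))) → 2

|E| = 2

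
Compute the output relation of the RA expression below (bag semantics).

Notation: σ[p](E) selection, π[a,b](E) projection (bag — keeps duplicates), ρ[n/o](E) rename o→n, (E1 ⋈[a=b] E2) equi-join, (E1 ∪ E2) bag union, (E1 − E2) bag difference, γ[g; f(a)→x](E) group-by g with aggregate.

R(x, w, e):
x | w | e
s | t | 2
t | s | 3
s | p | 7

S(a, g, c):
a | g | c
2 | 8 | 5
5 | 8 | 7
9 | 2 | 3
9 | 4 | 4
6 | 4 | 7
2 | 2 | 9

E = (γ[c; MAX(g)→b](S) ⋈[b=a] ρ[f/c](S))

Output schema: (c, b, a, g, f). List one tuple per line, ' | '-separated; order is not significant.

Subexpression sizes:
  S → 6
  γ[c; MAX(g)→b](S) → 5
  S → 6
  ρ[f/c](S) → 6
  (γ[c; MAX(g)→b](S) ⋈[b=a] ρ[f/c](S)) → 4

== RESULT ==
c | b | a | g | f
3 | 2 | 2 | 2 | 9
3 | 2 | 2 | 8 | 5
9 | 2 | 2 | 2 | 9
9 | 2 | 2 | 8 | 5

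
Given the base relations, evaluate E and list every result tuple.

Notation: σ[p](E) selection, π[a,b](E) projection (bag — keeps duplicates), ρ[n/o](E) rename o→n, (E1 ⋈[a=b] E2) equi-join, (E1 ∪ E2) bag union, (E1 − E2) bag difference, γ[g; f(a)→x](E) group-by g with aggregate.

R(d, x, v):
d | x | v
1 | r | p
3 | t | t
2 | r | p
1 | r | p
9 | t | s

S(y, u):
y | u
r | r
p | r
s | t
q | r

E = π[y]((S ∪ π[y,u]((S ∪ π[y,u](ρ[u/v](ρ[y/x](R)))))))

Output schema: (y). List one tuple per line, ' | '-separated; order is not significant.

Stepwise |·|:
  S → 4
  S → 4
  R → 5
  ρ[y/x](R) → 5
  ρ[u/v](ρ[y/x](R)) → 5
  π[y,u](ρ[u/v](ρ[y/x](R))) → 5
  (S ∪ π[y,u](ρ[u/v](ρ[y/x](R)))) → 9
  π[y,u]((S ∪ π[y,u](ρ[u/v](ρ[y/x](R))))) → 9
  (S ∪ π[y,u]((S ∪ π[y,u](ρ[u/v](ρ[y/x](R)))))) → 13
  π[y]((S ∪ π[y,u]((S ∪ π[y,u](ρ[u/v](ρ[y/x](R))))))) → 13

== RESULT ==
y
p
p
q
q
r
r
r
r
r
s
s
t
t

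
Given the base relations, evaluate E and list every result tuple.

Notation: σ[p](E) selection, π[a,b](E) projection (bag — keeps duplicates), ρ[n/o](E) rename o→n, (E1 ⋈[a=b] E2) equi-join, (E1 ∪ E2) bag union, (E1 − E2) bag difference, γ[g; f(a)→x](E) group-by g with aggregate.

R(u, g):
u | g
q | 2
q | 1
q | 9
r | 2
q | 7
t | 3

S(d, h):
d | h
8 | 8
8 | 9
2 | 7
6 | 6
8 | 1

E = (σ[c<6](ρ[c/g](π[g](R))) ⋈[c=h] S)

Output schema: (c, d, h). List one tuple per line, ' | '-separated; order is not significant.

Row counts bottom-up:
  R → 6
  π[g](R) → 6
  ρ[c/g](π[g](R)) → 6
  σ[c<6](ρ[c/g](π[g](R))) → 4
  S → 5
  (σ[c<6](ρ[c/g](π[g](R))) ⋈[c=h] S) → 1

== RESULT ==
c | d | h
1 | 8 | 1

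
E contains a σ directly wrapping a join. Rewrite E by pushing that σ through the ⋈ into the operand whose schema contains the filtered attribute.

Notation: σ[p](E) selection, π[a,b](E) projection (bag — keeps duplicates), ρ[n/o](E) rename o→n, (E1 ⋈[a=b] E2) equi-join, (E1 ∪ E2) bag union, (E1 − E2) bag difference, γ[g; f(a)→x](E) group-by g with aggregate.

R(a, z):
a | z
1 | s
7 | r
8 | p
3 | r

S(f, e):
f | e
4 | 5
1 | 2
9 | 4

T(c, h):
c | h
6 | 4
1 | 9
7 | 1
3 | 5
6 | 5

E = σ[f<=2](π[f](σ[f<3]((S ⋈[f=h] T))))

σ filters on f, owned by the left side.
E' = σ[f<=2](π[f]((σ[f<3](S) ⋈[f=h] T)))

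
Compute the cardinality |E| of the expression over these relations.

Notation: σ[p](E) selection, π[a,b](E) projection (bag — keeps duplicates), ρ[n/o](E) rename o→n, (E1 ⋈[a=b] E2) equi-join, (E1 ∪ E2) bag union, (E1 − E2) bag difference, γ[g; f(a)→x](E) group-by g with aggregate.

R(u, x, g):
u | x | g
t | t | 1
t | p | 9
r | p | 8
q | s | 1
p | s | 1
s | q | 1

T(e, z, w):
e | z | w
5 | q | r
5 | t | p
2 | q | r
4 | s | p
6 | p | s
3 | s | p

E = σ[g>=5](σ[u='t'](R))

Row counts bottom-up:
  R → 6
  σ[u='t'](R) → 2
  σ[g>=5](σ[u='t'](R)) → 1

|E| = 1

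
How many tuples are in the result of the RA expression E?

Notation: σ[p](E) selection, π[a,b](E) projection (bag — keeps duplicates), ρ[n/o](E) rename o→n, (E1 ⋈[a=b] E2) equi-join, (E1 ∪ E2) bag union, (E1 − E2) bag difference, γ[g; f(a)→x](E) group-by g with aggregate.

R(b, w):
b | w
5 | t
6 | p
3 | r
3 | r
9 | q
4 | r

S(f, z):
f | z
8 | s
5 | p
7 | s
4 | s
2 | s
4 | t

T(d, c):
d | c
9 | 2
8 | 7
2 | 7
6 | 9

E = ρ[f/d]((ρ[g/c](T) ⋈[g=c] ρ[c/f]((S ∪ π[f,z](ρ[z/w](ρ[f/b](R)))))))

Per-node cardinality:
  T → 4
  ρ[g/c](T) → 4
  S → 6
  R → 6
  ρ[f/b](R) → 6
  ρ[z/w](ρ[f/b](R)) → 6
  π[f,z](ρ[z/w](ρ[f/b](R))) → 6
  (S ∪ π[f,z](ρ[z/w](ρ[f/b](R)))) → 12
  ρ[c/f]((S ∪ π[f,z](ρ[z/w](ρ[f/b](R))))) → 12
  (ρ[g/c](T) ⋈[g=c] ρ[c/f]((S ∪ π[f,z](ρ[z/w](ρ[f/b](R)))))) → 4
  ρ[f/d]((ρ[g/c](T) ⋈[g=c] ρ[c/f]((S ∪ π[f,z](ρ[z/w](ρ[f/b](R))))))) → 4

|E| = 4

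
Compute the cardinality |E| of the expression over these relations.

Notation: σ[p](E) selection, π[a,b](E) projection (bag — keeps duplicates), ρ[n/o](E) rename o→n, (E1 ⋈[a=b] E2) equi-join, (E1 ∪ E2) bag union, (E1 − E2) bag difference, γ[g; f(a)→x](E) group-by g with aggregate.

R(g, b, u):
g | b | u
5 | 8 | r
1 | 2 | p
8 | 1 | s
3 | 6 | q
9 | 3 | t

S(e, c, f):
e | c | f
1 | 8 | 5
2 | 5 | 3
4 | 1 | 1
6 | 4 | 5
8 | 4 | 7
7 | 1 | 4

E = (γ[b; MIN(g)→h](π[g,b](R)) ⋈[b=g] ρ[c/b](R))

Subexpression sizes:
  R → 5
  π[g,b](R) → 5
  γ[b; MIN(g)→h](π[g,b](R)) → 5
  R → 5
  ρ[c/b](R) → 5
  (γ[b; MIN(g)→h](π[g,b](R)) ⋈[b=g] ρ[c/b](R)) → 3

|E| = 3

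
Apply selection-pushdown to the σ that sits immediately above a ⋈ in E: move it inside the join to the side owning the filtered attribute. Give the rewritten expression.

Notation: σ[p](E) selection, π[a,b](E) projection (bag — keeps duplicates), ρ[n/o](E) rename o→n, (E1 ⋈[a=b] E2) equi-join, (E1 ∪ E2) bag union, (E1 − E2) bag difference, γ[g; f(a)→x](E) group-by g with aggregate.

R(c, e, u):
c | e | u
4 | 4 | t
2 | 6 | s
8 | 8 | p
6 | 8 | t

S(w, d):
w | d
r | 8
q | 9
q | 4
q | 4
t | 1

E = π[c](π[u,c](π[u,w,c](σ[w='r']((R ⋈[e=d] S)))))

σ filters on w, owned by the right side.
E' = π[c](π[u,c](π[u,w,c]((R ⋈[e=d] σ[w='r'](S)))))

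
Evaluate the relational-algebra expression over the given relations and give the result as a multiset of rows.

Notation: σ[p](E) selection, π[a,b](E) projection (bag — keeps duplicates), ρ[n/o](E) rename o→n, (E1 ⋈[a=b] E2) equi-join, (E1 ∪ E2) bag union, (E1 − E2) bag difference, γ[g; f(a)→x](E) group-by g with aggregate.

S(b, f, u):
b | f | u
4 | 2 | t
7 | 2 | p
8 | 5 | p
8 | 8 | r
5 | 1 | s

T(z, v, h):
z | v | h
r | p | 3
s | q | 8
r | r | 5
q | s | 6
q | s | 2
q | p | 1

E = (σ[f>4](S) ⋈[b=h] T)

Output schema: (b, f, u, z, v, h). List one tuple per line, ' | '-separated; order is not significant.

Row counts bottom-up:
  S → 5
  σ[f>4](S) → 2
  T → 6
  (σ[f>4](S) ⋈[b=h] T) → 2

== RESULT ==
b | f | u | z | v | h
8 | 5 | p | s | q | 8
8 | 8 | r | s | q | 8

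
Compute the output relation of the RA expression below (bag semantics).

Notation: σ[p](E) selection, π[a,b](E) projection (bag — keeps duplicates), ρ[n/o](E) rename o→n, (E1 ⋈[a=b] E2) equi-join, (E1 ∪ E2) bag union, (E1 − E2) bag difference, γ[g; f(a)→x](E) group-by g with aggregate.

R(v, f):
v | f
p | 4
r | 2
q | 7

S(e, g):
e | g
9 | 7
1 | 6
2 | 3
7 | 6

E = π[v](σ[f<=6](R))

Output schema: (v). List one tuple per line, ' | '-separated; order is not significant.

Subexpression sizes:
  R → 3
  σ[f<=6](R) → 2
  π[v](σ[f<=6](R)) → 2

== RESULT ==
v
p
r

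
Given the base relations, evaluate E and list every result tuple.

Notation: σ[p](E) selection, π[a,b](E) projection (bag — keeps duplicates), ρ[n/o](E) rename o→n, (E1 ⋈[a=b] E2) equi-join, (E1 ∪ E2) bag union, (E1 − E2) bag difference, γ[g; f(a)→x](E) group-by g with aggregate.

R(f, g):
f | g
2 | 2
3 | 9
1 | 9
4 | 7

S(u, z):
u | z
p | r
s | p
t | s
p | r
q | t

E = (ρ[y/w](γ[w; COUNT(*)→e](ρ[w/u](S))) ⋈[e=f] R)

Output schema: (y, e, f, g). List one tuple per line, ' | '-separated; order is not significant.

Row counts bottom-up:
  S → 5
  ρ[w/u](S) → 5
  γ[w; COUNT(*)→e](ρ[w/u](S)) → 4
  ρ[y/w](γ[w; COUNT(*)→e](ρ[w/u](S))) → 4
  R → 4
  (ρ[y/w](γ[w; COUNT(*)→e](ρ[w/u](S))) ⋈[e=f] R) → 4

== RESULT ==
y | e | f | g
p | 2 | 2 | 2
q | 1 | 1 | 9
s | 1 | 1 | 9
t | 1 | 1 | 9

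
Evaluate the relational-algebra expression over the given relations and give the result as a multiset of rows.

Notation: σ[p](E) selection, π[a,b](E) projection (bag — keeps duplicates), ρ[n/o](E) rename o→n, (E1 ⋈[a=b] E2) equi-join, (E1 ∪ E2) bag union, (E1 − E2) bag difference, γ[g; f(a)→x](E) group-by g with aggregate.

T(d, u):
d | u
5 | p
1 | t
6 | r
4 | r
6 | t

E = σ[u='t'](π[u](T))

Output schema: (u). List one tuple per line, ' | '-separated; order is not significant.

Subexpression sizes:
  T → 5
  π[u](T) → 5
  σ[u='t'](π[u](T)) → 2

== RESULT ==
u
t
t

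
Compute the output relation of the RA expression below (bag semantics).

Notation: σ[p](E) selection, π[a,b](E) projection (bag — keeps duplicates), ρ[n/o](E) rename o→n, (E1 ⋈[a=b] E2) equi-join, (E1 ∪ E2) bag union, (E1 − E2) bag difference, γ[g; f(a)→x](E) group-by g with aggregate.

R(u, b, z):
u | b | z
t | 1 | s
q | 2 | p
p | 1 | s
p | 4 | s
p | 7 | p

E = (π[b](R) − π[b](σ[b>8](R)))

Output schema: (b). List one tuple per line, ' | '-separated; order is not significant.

Row counts bottom-up:
  R → 5
  π[b](R) → 5
  R → 5
  σ[b>8](R) → 0
  π[b](σ[b>8](R)) → 0
  (π[b](R) − π[b](σ[b>8](R))) → 5

== RESULT ==
b
1
1
2
4
7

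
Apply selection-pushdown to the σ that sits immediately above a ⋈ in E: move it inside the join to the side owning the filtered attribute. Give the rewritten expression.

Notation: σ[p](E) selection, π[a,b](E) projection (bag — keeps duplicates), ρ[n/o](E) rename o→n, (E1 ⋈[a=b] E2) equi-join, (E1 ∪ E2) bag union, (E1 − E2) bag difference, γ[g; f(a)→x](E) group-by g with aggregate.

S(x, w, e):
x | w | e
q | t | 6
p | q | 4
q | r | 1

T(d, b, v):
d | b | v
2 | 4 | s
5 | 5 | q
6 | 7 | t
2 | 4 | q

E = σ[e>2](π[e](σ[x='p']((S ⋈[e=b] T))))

σ filters on x, owned by the left side.
E' = σ[e>2](π[e]((σ[x='p'](S) ⋈[e=b] T)))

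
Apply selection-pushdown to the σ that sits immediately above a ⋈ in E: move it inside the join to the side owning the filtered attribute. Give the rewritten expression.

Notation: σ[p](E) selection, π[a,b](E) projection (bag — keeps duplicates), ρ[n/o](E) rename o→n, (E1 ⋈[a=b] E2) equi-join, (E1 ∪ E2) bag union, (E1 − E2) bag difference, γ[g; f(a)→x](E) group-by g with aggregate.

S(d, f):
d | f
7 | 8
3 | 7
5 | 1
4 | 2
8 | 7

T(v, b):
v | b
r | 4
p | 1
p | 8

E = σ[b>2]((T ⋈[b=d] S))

σ filters on b, owned by the left side.
E' = (σ[b>2](T) ⋈[b=d] S)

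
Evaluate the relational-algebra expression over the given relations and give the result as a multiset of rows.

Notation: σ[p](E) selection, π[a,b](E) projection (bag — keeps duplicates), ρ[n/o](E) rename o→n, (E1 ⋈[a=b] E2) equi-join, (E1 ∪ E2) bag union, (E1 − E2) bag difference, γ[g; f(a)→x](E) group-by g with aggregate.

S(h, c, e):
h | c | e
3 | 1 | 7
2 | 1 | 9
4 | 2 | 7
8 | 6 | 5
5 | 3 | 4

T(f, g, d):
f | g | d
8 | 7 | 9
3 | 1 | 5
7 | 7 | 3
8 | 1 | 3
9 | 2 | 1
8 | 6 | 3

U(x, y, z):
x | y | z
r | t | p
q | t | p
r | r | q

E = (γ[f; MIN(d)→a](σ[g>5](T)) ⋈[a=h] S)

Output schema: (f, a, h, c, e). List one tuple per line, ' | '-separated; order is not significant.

Subexpression sizes:
  T → 6
  σ[g>5](T) → 3
  γ[f; MIN(d)→a](σ[g>5](T)) → 2
  S → 5
  (γ[f; MIN(d)→a](σ[g>5](T)) ⋈[a=h] S) → 2

== RESULT ==
f | a | h | c | e
7 | 3 | 3 | 1 | 7
8 | 3 | 3 | 1 | 7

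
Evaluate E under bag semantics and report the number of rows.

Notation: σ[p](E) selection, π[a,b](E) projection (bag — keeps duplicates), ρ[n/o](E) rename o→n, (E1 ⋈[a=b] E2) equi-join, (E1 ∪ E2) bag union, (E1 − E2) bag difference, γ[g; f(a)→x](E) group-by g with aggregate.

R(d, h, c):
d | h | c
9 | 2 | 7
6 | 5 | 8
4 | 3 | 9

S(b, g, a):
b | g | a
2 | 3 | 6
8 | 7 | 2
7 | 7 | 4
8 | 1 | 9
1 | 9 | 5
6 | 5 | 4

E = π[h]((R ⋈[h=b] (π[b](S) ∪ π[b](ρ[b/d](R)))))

Subexpression sizes:
  R → 3
  S → 6
  π[b](S) → 6
  R → 3
  ρ[b/d](R) → 3
  π[b](ρ[b/d](R)) → 3
  (π[b](S) ∪ π[b](ρ[b/d](R))) → 9
  (R ⋈[h=b] (π[b](S) ∪ π[b](ρ[b/d](R)))) → 1
  π[h]((R ⋈[h=b] (π[b](S) ∪ π[b](ρ[b/d](R))))) → 1

|E| = 1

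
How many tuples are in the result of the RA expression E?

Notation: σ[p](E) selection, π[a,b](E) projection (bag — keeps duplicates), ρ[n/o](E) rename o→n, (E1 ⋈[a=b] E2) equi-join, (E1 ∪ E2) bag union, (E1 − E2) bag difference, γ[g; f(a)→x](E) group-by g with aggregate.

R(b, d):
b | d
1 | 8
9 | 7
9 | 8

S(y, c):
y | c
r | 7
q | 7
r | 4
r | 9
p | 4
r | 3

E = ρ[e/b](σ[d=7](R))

Per-node cardinality:
  R → 3
  σ[d=7](R) → 1
  ρ[e/b](σ[d=7](R)) → 1

|E| = 1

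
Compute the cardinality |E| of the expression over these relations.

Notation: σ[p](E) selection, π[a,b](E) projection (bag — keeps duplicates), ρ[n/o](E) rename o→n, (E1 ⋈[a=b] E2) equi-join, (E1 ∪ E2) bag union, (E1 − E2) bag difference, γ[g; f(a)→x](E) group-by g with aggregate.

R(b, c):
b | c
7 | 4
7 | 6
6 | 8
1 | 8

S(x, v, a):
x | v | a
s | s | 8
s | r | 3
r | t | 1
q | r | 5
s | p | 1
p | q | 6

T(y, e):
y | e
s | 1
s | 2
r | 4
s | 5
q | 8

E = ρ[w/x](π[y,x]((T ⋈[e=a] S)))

Subexpression sizes:
  T → 5
  S → 6
  (T ⋈[e=a] S) → 4
  π[y,x]((T ⋈[e=a] S)) → 4
  ρ[w/x](π[y,x]((T ⋈[e=a] S))) → 4

|E| = 4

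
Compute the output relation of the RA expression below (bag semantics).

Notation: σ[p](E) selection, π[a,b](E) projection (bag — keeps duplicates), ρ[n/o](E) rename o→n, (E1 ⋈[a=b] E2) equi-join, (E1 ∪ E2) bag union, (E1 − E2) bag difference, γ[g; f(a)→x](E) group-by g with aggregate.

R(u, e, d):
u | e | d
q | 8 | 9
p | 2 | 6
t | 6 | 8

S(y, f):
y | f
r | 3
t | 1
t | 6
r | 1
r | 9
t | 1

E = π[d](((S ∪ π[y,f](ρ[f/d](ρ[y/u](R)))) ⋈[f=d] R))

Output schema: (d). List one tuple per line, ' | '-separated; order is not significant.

Per-node cardinality:
  S → 6
  R → 3
  ρ[y/u](R) → 3
  ρ[f/d](ρ[y/u](R)) → 3
  π[y,f](ρ[f/d](ρ[y/u](R))) → 3
  (S ∪ π[y,f](ρ[f/d](ρ[y/u](R)))) → 9
  R → 3
  ((S ∪ π[y,f](ρ[f/d](ρ[y/u](R)))) ⋈[f=d] R) → 5
  π[d](((S ∪ π[y,f](ρ[f/d](ρ[y/u](R)))) ⋈[f=d] R)) → 5

== RESULT ==
d
6
6
8
9
9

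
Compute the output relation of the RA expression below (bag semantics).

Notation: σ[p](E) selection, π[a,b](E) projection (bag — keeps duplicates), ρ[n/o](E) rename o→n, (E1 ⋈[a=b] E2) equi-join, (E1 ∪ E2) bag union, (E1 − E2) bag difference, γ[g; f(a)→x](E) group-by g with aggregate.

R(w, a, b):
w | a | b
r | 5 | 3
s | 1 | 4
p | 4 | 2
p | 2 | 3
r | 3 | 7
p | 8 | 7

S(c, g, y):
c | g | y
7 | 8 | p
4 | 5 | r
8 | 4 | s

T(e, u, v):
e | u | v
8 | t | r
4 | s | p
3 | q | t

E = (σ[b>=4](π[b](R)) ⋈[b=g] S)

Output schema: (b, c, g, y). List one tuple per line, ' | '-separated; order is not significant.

Subexpression sizes:
  R → 6
  π[b](R) → 6
  σ[b>=4](π[b](R)) → 3
  S → 3
  (σ[b>=4](π[b](R)) ⋈[b=g] S) → 1

== RESULT ==
b | c | g | y
4 | 8 | 4 | s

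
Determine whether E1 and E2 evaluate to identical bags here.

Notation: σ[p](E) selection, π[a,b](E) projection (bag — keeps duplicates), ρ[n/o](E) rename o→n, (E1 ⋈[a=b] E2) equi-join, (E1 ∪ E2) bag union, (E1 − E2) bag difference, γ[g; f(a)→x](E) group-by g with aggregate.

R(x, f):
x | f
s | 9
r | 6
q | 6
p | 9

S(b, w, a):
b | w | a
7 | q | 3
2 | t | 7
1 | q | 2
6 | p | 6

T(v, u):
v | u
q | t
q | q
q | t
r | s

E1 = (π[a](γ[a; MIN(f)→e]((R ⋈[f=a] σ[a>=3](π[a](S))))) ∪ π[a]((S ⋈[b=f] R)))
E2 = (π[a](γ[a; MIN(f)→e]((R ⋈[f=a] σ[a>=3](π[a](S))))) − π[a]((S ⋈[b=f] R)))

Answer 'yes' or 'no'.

E1 per-node cardinality:
  R → 4
  S → 4
  π[a](S) → 4
  σ[a>=3](π[a](S)) → 3
  (R ⋈[f=a] σ[a>=3](π[a](S))) → 2
  γ[a; MIN(f)→e]((R ⋈[f=a] σ[a>=3](π[a](S)))) → 1
  π[a](γ[a; MIN(f)→e]((R ⋈[f=a] σ[a>=3](π[a](S))))) → 1
  S → 4
  R → 4
  (S ⋈[b=f] R) → 2
  π[a]((S ⋈[b=f] R)) → 2
  (π[a](γ[a; MIN(f)→e]((R ⋈[f=a] σ[a>=3](π[a](S))))) ∪ π[a]((S ⋈[b=f] R))) → 3
E2 per-node cardinality:
  R → 4
  S → 4
  π[a](S) → 4
  σ[a>=3](π[a](S)) → 3
  (R ⋈[f=a] σ[a>=3](π[a](S))) → 2
  γ[a; MIN(f)→e]((R ⋈[f=a] σ[a>=3](π[a](S)))) → 1
  π[a](γ[a; MIN(f)→e]((R ⋈[f=a] σ[a>=3](π[a](S))))) → 1
  S → 4
  R → 4
  (S ⋈[b=f] R) → 2
  π[a]((S ⋈[b=f] R)) → 2
  (π[a](γ[a; MIN(f)→e]((R ⋈[f=a] σ[a>=3](π[a](S))))) − π[a]((S ⋈[b=f] R))) → 0

E1 result:
a
6
6
6
E2 result:
a
(0 rows)
Witness: (6,) appears 3× in E1 but 0× in E2.

no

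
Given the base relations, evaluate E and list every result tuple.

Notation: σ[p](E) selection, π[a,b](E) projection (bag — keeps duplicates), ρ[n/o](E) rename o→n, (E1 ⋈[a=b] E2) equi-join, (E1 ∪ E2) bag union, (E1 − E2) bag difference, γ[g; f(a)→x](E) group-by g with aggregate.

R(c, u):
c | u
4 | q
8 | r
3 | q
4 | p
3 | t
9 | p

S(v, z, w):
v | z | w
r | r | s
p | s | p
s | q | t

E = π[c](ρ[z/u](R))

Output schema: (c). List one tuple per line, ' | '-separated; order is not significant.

Subexpression sizes:
  R → 6
  ρ[z/u](R) → 6
  π[c](ρ[z/u](R)) → 6

== RESULT ==
c
3
3
4
4
8
9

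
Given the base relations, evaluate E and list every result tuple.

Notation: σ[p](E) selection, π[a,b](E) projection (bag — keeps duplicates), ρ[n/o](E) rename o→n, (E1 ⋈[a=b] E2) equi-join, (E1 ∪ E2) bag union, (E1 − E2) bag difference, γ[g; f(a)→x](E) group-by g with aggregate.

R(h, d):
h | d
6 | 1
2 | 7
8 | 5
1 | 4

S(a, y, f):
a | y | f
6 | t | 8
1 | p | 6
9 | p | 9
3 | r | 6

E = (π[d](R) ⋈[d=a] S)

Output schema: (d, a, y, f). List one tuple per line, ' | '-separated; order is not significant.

Per-node cardinality:
  R → 4
  π[d](R) → 4
  S → 4
  (π[d](R) ⋈[d=a] S) → 1

== RESULT ==
d | a | y | f
1 | 1 | p | 6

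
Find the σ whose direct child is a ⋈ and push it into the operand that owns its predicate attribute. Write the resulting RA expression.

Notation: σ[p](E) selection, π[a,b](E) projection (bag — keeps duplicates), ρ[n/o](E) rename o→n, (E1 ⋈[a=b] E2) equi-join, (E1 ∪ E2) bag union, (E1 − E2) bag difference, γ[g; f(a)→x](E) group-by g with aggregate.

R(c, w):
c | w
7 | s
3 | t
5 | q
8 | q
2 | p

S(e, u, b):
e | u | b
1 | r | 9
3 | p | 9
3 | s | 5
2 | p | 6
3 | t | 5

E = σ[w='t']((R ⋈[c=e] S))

σ filters on w, owned by the left side.
E' = (σ[w='t'](R) ⋈[c=e] S)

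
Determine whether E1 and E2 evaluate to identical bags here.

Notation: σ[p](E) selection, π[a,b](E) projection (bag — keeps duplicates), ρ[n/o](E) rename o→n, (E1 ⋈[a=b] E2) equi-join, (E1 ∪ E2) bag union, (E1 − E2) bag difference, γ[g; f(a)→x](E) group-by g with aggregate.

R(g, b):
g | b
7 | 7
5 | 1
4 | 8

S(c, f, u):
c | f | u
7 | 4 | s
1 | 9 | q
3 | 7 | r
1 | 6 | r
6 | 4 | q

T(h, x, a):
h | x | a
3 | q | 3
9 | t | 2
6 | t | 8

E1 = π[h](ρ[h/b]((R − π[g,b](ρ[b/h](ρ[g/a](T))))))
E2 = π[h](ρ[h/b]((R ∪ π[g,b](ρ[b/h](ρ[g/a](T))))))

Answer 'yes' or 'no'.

E1 stepwise |·|:
  R → 3
  T → 3
  ρ[g/a](T) → 3
  ρ[b/h](ρ[g/a](T)) → 3
  π[g,b](ρ[b/h](ρ[g/a](T))) → 3
  (R − π[g,b](ρ[b/h](ρ[g/a](T)))) → 3
  ρ[h/b]((R − π[g,b](ρ[b/h](ρ[g/a](T))))) → 3
  π[h](ρ[h/b]((R − π[g,b](ρ[b/h](ρ[g/a](T)))))) → 3
E2 stepwise |·|:
  R → 3
  T → 3
  ρ[g/a](T) → 3
  ρ[b/h](ρ[g/a](T)) → 3
  π[g,b](ρ[b/h](ρ[g/a](T))) → 3
  (R ∪ π[g,b](ρ[b/h](ρ[g/a](T)))) → 6
  ρ[h/b]((R ∪ π[g,b](ρ[b/h](ρ[g/a](T))))) → 6
  π[h](ρ[h/b]((R ∪ π[g,b](ρ[b/h](ρ[g/a](T)))))) → 6

E1 result:
h
1
7
8
E2 result:
h
1
3
6
7
8
9
Witness: (6,) appears 0× in E1 but 1× in E2.

no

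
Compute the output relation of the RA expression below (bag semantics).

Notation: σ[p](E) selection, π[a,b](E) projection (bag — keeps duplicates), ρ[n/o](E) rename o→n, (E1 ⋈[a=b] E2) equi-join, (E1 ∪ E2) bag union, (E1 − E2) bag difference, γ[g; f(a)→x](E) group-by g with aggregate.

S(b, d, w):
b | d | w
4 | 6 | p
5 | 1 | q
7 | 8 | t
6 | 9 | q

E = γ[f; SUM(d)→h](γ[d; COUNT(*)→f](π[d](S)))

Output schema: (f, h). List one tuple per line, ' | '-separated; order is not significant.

Per-node cardinality:
  S → 4
  π[d](S) → 4
  γ[d; COUNT(*)→f](π[d](S)) → 4
  γ[f; SUM(d)→h](γ[d; COUNT(*)→f](π[d](S))) → 1

== RESULT ==
f | h
1 | 24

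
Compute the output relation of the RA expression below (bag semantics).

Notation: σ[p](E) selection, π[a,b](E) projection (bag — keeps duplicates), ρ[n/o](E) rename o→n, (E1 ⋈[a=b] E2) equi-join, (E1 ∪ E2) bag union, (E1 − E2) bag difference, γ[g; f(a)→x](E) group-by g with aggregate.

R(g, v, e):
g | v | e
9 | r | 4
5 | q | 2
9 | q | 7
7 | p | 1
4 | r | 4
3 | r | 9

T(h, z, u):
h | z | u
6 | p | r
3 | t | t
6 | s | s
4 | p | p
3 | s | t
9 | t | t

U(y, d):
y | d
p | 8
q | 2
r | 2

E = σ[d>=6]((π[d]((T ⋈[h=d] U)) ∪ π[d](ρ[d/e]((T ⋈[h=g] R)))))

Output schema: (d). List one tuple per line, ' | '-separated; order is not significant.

Stepwise |·|:
  T → 6
  U → 3
  (T ⋈[h=d] U) → 0
  π[d]((T ⋈[h=d] U)) → 0
  T → 6
  R → 6
  (T ⋈[h=g] R) → 5
  ρ[d/e]((T ⋈[h=g] R)) → 5
  π[d](ρ[d/e]((T ⋈[h=g] R))) → 5
  (π[d]((T ⋈[h=d] U)) ∪ π[d](ρ[d/e]((T ⋈[h=g] R)))) → 5
  σ[d>=6]((π[d]((T ⋈[h=d] U)) ∪ π[d](ρ[d/e]((T ⋈[h=g] R))))) → 3

== RESULT ==
d
7
9
9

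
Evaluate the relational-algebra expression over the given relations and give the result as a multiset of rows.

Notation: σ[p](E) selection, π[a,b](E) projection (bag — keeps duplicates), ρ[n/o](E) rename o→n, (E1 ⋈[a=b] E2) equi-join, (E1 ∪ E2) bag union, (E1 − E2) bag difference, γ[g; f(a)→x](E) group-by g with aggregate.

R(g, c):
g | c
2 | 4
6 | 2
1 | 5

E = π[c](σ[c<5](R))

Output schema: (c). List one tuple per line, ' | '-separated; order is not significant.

Stepwise |·|:
  R → 3
  σ[c<5](R) → 2
  π[c](σ[c<5](R)) → 2

== RESULT ==
c
2
4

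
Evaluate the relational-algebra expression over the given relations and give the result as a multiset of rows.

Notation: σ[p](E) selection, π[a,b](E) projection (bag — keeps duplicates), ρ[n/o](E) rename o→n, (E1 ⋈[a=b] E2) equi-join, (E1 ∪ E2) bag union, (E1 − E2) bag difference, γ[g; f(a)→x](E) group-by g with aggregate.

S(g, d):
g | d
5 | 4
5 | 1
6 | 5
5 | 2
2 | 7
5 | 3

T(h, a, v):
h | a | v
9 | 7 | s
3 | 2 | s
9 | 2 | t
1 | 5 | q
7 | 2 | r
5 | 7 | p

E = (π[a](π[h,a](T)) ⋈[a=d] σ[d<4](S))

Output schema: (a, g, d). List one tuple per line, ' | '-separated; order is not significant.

Stepwise |·|:
  T → 6
  π[h,a](T) → 6
  π[a](π[h,a](T)) → 6
  S → 6
  σ[d<4](S) → 3
  (π[a](π[h,a](T)) ⋈[a=d] σ[d<4](S)) → 3

== RESULT ==
a | g | d
2 | 5 | 2
2 | 5 | 2
2 | 5 | 2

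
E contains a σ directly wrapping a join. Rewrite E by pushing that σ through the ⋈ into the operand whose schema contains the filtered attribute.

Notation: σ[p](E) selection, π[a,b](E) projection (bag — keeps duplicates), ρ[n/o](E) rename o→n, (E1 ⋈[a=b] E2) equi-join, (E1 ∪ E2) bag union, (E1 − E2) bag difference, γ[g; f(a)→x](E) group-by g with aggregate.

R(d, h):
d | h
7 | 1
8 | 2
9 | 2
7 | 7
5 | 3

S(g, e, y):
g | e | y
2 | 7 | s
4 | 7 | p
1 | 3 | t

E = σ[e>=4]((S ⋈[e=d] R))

σ filters on e, owned by the left side.
E' = (σ[e>=4](S) ⋈[e=d] R)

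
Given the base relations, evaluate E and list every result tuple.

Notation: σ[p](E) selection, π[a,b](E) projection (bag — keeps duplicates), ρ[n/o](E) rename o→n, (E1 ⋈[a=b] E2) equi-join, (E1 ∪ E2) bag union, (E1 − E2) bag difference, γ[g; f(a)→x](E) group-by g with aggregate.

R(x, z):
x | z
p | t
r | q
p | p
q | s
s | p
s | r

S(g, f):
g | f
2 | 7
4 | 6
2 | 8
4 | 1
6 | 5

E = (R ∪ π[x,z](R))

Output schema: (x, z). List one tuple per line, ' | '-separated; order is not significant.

Subexpression sizes:
  R → 6
  R → 6
  π[x,z](R) → 6
  (R ∪ π[x,z](R)) → 12

== RESULT ==
x | z
p | p
p | p
p | t
p | t
q | s
q | s
r | q
r | q
s | p
s | p
s | r
s | r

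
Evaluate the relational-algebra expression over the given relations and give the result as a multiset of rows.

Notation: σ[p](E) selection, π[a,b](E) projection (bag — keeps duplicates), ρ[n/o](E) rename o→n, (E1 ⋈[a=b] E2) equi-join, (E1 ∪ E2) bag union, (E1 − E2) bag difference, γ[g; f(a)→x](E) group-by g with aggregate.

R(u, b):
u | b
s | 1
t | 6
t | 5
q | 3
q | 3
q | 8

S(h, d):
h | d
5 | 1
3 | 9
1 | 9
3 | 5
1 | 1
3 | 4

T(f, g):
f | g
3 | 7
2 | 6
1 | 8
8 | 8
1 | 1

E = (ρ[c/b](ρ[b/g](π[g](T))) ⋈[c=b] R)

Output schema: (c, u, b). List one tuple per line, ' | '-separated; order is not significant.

Row counts bottom-up:
  T → 5
  π[g](T) → 5
  ρ[b/g](π[g](T)) → 5
  ρ[c/b](ρ[b/g](π[g](T))) → 5
  R → 6
  (ρ[c/b](ρ[b/g](π[g](T))) ⋈[c=b] R) → 4

== RESULT ==
c | u | b
1 | s | 1
6 | t | 6
8 | q | 8
8 | q | 8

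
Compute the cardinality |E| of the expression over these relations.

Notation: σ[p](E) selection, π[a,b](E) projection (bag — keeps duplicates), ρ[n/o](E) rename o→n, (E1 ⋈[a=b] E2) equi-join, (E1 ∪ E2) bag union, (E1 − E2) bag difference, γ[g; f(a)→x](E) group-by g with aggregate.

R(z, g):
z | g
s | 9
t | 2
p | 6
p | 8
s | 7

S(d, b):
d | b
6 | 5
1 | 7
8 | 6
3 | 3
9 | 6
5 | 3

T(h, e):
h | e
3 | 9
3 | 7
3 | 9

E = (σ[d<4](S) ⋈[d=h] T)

Stepwise |·|:
  S → 6
  σ[d<4](S) → 2
  T → 3
  (σ[d<4](S) ⋈[d=h] T) → 3

|E| = 3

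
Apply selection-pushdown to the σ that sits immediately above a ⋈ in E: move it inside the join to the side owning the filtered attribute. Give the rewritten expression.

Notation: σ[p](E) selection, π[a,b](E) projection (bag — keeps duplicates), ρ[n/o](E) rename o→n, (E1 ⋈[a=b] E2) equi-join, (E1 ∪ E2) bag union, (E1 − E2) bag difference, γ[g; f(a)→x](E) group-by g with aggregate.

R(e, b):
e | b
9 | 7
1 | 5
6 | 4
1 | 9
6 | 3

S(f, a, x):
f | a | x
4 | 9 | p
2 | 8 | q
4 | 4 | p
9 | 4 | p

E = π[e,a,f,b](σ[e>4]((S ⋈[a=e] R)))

σ filters on e, owned by the right side.
E' = π[e,a,f,b]((S ⋈[a=e] σ[e>4](R)))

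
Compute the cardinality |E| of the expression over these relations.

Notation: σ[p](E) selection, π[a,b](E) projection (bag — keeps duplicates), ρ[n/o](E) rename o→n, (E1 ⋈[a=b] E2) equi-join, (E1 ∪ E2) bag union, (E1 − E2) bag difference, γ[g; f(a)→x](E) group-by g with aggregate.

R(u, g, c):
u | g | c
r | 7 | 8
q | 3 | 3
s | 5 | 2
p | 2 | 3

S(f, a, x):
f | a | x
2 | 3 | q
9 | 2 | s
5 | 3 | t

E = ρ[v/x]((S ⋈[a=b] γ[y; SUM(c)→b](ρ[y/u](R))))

Row counts bottom-up:
  S → 3
  R → 4
  ρ[y/u](R) → 4
  γ[y; SUM(c)→b](ρ[y/u](R)) → 4
  (S ⋈[a=b] γ[y; SUM(c)→b](ρ[y/u](R))) → 5
  ρ[v/x]((S ⋈[a=b] γ[y; SUM(c)→b](ρ[y/u](R)))) → 5

|E| = 5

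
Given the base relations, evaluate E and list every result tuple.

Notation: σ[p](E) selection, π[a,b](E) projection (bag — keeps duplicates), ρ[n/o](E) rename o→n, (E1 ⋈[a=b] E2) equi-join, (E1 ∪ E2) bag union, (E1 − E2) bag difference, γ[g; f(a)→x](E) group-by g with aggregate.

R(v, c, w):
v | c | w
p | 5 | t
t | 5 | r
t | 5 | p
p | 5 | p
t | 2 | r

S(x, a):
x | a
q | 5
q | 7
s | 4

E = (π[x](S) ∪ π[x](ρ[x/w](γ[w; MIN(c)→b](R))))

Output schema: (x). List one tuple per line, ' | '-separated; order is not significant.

Stepwise |·|:
  S → 3
  π[x](S) → 3
  R → 5
  γ[w; MIN(c)→b](R) → 3
  ρ[x/w](γ[w; MIN(c)→b](R)) → 3
  π[x](ρ[x/w](γ[w; MIN(c)→b](R))) → 3
  (π[x](S) ∪ π[x](ρ[x/w](γ[w; MIN(c)→b](R)))) → 6

== RESULT ==
x
p
q
q
r
s
t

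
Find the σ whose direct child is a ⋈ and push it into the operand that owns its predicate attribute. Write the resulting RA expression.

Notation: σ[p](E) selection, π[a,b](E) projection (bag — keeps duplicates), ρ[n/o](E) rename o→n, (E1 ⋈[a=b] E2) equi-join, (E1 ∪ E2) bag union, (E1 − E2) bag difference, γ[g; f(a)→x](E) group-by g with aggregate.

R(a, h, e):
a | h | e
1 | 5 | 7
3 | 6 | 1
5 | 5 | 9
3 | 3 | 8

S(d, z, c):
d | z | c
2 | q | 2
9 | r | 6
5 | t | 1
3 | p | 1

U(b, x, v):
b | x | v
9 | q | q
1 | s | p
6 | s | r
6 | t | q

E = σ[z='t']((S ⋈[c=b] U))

σ filters on z, owned by the left side.
E' = (σ[z='t'](S) ⋈[c=b] U)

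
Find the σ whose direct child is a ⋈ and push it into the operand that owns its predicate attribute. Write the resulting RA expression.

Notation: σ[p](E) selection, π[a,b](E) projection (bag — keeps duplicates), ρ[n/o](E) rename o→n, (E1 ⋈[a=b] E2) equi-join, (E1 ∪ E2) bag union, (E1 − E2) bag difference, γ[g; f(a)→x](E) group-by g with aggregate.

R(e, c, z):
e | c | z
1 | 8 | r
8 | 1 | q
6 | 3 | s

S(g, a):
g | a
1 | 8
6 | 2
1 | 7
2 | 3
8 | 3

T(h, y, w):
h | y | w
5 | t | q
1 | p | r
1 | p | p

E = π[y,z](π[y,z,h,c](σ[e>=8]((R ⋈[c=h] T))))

σ filters on e, owned by the left side.
E' = π[y,z](π[y,z,h,c]((σ[e>=8](R) ⋈[c=h] T)))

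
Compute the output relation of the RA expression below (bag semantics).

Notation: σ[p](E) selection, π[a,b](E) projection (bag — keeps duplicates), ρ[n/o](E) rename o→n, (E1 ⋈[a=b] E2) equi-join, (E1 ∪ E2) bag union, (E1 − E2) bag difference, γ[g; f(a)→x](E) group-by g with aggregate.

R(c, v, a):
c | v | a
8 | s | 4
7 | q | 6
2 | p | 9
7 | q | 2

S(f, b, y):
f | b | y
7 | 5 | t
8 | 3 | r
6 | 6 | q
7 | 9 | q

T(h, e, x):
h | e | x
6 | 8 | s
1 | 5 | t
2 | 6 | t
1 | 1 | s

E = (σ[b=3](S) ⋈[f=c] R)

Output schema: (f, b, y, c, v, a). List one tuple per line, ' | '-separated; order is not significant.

Stepwise |·|:
  S → 4
  σ[b=3](S) → 1
  R → 4
  (σ[b=3](S) ⋈[f=c] R) → 1

== RESULT ==
f | b | y | c | v | a
8 | 3 | r | 8 | s | 4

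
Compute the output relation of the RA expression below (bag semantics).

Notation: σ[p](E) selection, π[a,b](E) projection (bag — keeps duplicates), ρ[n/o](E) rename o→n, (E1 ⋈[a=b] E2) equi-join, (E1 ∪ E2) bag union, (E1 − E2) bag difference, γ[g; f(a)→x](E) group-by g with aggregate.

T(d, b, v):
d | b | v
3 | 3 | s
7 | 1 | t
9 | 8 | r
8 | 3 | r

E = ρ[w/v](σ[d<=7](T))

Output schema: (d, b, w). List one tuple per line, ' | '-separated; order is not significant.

Row counts bottom-up:
  T → 4
  σ[d<=7](T) → 2
  ρ[w/v](σ[d<=7](T)) → 2

== RESULT ==
d | b | w
3 | 3 | s
7 | 1 | t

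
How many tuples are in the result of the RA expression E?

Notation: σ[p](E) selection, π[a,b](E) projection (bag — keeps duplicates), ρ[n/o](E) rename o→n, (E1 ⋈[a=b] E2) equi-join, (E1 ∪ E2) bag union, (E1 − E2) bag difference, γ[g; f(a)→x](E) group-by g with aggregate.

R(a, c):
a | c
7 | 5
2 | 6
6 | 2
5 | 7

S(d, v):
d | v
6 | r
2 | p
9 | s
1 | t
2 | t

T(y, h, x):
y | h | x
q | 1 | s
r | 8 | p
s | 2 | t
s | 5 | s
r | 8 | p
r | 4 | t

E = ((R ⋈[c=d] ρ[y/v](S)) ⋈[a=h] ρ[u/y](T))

Row counts bottom-up:
  R → 4
  S → 5
  ρ[y/v](S) → 5
  (R ⋈[c=d] ρ[y/v](S)) → 3
  T → 6
  ρ[u/y](T) → 6
  ((R ⋈[c=d] ρ[y/v](S)) ⋈[a=h] ρ[u/y](T)) → 1

|E| = 1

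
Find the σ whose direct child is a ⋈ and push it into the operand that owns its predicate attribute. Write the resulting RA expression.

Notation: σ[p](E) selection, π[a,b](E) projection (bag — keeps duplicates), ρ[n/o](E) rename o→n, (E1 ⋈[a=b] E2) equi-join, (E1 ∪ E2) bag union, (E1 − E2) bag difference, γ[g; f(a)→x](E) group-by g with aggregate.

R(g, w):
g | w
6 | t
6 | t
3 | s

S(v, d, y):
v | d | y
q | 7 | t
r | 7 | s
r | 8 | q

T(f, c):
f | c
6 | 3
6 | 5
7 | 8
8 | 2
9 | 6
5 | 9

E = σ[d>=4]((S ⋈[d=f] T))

σ filters on d, owned by the left side.
E' = (σ[d>=4](S) ⋈[d=f] T)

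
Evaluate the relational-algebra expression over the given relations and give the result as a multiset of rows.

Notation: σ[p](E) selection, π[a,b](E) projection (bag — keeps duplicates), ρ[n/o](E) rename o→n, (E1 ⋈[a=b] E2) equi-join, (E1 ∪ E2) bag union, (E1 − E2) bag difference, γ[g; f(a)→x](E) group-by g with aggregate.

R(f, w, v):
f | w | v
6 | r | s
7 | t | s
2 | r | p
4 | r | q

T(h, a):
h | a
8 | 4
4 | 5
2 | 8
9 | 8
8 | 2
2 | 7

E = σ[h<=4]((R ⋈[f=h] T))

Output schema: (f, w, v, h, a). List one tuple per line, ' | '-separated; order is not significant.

Per-node cardinality:
  R → 4
  T → 6
  (R ⋈[f=h] T) → 3
  σ[h<=4]((R ⋈[f=h] T)) → 3

== RESULT ==
f | w | v | h | a
2 | r | p | 2 | 7
2 | r | p | 2 | 8
4 | r | q | 4 | 5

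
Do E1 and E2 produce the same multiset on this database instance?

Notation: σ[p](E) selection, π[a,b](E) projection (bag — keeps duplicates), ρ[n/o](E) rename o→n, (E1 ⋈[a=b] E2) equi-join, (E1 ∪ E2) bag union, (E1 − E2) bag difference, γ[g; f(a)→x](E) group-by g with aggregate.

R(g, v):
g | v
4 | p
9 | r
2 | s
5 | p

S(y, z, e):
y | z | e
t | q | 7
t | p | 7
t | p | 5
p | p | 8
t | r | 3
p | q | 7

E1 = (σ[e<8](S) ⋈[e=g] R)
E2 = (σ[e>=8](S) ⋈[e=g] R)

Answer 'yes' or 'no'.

E1 subexpression sizes:
  S → 6
  σ[e<8](S) → 5
  R → 4
  (σ[e<8](S) ⋈[e=g] R) → 1
E2 subexpression sizes:
  S → 6
  σ[e>=8](S) → 1
  R → 4
  (σ[e>=8](S) ⋈[e=g] R) → 0

E1 result:
y | z | e | g | v
t | p | 5 | 5 | p
E2 result:
y | z | e | g | v
(0 rows)
Witness: ('t', 'p', 5, 5, 'p') appears 1× in E1 but 0× in E2.

no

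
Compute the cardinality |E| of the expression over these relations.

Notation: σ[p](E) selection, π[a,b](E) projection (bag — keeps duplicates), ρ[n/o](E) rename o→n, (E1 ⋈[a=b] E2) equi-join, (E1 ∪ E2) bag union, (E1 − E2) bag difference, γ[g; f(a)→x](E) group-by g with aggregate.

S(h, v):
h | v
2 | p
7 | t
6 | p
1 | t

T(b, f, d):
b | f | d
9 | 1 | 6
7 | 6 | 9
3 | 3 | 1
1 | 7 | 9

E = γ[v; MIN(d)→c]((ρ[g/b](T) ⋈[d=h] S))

Stepwise |·|:
  T → 4
  ρ[g/b](T) → 4
  S → 4
  (ρ[g/b](T) ⋈[d=h] S) → 2
  γ[v; MIN(d)→c]((ρ[g/b](T) ⋈[d=h] S)) → 2

|E| = 2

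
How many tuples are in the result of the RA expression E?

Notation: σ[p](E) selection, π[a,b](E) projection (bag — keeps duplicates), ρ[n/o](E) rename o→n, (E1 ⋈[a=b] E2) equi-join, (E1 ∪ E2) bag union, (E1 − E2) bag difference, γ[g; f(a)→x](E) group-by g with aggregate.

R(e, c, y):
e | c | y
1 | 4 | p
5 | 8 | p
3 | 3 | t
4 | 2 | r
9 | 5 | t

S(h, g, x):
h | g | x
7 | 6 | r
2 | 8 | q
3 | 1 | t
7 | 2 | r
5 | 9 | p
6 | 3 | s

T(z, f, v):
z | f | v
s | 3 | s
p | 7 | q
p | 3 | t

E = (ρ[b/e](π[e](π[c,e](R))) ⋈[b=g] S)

Stepwise |·|:
  R → 5
  π[c,e](R) → 5
  π[e](π[c,e](R)) → 5
  ρ[b/e](π[e](π[c,e](R))) → 5
  S → 6
  (ρ[b/e](π[e](π[c,e](R))) ⋈[b=g] S) → 3

|E| = 3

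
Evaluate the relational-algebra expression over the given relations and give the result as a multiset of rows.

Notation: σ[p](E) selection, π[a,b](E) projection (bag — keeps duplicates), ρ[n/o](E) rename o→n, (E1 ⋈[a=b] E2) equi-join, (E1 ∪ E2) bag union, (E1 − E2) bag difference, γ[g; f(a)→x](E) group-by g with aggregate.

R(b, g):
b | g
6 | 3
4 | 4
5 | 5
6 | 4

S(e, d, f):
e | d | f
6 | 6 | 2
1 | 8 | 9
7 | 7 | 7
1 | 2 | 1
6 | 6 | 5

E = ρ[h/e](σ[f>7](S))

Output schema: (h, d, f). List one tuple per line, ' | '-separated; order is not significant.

Per-node cardinality:
  S → 5
  σ[f>7](S) → 1
  ρ[h/e](σ[f>7](S)) → 1

== RESULT ==
h | d | f
1 | 8 | 9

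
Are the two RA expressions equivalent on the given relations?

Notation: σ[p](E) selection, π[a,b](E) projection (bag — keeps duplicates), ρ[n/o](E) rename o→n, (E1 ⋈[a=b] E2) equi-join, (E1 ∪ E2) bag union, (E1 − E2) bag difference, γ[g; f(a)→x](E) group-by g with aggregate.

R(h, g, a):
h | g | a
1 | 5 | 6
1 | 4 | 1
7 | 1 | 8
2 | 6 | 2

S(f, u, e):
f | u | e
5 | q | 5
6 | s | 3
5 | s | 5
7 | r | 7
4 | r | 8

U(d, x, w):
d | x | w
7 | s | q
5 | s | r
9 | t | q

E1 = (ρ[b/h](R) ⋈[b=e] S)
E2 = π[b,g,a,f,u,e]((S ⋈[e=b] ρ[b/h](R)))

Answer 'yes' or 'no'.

E1 stepwise |·|:
  R → 4
  ρ[b/h](R) → 4
  S → 5
  (ρ[b/h](R) ⋈[b=e] S) → 1
E2 stepwise |·|:
  S → 5
  R → 4
  ρ[b/h](R) → 4
  (S ⋈[e=b] ρ[b/h](R)) → 1
  π[b,g,a,f,u,e]((S ⋈[e=b] ρ[b/h](R))) → 1

E1 and E2 produce the same multiset:
b | g | a | f | u | e
7 | 1 | 8 | 7 | r | 7

yes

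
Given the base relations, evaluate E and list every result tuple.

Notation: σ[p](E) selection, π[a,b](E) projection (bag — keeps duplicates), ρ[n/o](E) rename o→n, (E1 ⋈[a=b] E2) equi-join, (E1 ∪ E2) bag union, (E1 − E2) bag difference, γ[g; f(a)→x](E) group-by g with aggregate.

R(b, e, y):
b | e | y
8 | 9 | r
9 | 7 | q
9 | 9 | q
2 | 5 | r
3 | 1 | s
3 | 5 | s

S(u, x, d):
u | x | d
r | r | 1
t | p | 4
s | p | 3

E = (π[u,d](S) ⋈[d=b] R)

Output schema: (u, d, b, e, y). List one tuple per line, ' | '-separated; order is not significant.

Subexpression sizes:
  S → 3
  π[u,d](S) → 3
  R → 6
  (π[u,d](S) ⋈[d=b] R) → 2

== RESULT ==
u | d | b | e | y
s | 3 | 3 | 1 | s
s | 3 | 3 | 5 | s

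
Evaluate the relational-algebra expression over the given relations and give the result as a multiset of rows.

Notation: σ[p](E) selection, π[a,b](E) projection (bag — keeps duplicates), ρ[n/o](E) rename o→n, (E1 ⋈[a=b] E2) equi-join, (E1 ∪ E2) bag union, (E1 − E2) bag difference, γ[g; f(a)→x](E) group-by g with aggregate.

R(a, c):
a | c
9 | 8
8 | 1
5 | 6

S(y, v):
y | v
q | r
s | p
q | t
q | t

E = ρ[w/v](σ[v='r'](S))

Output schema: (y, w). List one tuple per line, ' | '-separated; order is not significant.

Per-node cardinality:
  S → 4
  σ[v='r'](S) → 1
  ρ[w/v](σ[v='r'](S)) → 1

== RESULT ==
y | w
q | r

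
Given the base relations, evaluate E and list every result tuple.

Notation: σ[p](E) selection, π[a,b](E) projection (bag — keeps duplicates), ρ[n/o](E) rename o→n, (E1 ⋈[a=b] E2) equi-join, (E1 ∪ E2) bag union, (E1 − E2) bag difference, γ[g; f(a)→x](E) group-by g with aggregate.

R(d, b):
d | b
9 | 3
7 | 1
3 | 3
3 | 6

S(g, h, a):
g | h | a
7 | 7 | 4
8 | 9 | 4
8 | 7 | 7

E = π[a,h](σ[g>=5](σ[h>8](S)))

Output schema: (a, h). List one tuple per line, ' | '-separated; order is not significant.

Stepwise |·|:
  S → 3
  σ[h>8](S) → 1
  σ[g>=5](σ[h>8](S)) → 1
  π[a,h](σ[g>=5](σ[h>8](S))) → 1

== RESULT ==
a | h
4 | 9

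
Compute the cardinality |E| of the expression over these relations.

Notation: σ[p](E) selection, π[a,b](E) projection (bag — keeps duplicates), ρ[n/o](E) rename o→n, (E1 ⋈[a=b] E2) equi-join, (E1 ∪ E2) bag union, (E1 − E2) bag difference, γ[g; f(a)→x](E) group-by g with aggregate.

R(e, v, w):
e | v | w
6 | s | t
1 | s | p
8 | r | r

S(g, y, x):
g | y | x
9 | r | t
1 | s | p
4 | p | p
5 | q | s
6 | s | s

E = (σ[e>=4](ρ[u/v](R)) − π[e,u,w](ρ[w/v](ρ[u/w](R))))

Per-node cardinality:
  R → 3
  ρ[u/v](R) → 3
  σ[e>=4](ρ[u/v](R)) → 2
  R → 3
  ρ[u/w](R) → 3
  ρ[w/v](ρ[u/w](R)) → 3
  π[e,u,w](ρ[w/v](ρ[u/w](R))) → 3
  (σ[e>=4](ρ[u/v](R)) − π[e,u,w](ρ[w/v](ρ[u/w](R)))) → 1

|E| = 1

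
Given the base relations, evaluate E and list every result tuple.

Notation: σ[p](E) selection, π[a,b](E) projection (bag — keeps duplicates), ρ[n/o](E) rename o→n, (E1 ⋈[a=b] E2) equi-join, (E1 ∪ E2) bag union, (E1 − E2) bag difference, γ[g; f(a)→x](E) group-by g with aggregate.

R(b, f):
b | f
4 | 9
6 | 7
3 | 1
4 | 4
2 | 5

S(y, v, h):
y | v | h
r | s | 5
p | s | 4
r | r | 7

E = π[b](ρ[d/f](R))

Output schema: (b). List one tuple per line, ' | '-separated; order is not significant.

Row counts bottom-up:
  R → 5
  ρ[d/f](R) → 5
  π[b](ρ[d/f](R)) → 5

== RESULT ==
b
2
3
4
4
6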